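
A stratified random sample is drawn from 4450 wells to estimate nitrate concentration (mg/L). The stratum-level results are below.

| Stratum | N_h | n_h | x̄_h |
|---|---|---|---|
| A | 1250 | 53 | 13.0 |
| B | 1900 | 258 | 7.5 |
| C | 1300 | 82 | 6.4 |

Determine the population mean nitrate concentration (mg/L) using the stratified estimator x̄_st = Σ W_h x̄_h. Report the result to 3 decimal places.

x̄_st ≈ 8.724

N = Σ N_h = 4450. Stratum weights W_h = N_h/N.
x̄_st = (1250·13.0 + 1900·7.5 + 1300·6.4) / 4450 = 8.72360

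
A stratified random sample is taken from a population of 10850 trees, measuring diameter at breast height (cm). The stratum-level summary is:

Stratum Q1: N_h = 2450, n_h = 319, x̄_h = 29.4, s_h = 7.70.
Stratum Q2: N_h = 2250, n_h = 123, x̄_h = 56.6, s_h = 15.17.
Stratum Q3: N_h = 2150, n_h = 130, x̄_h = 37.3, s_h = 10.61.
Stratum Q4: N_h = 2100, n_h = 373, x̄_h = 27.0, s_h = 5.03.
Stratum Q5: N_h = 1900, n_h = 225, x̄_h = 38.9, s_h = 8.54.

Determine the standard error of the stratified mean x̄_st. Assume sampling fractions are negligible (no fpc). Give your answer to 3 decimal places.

SE(x̄_st) ≈ 0.369

V̂(x̄_st) = Σ W_h² s_h²/n_h, with W_h = N_h/N and N = 10850:
  stratum Q1: (2450/10850)²·7.70²/319 = 0.00947684
  stratum Q2: (2250/10850)²·15.17²/123 = 0.0804584
  stratum Q3: (2150/10850)²·10.61²/130 = 0.034002
  stratum Q4: (2100/10850)²·5.03²/373 = 0.00254101
  stratum Q5: (1900/10850)²·8.54²/225 = 0.00993988
V̂(x̄_st) = 0.136418
SE(x̄_st) = √0.136418 = 0.369348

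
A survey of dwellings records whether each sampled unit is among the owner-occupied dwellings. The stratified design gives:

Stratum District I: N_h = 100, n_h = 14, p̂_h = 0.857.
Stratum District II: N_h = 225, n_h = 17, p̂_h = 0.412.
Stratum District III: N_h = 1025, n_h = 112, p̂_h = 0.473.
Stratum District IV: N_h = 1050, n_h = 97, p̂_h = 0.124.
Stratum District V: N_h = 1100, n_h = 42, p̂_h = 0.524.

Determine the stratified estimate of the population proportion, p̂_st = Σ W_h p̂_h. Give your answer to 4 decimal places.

N = 3500; stratum weights W_h = N_h/N.
p̂_st = Σ W_h p̂_h = (100·0.857 + 225·0.412 + 1025·0.473 + 1050·0.124 + 1100·0.524)/3500 = 0.39138

p̂_st ≈ 0.3914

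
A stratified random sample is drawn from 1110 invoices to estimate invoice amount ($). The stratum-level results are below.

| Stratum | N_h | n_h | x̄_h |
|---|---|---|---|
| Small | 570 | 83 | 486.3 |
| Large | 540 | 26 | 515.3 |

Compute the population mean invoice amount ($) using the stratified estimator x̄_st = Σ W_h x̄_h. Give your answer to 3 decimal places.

x̄_st ≈ 500.408

N = Σ N_h = 1110. Stratum weights W_h = N_h/N.
x̄_st = (570·486.3 + 540·515.3) / 1110 = 500.40811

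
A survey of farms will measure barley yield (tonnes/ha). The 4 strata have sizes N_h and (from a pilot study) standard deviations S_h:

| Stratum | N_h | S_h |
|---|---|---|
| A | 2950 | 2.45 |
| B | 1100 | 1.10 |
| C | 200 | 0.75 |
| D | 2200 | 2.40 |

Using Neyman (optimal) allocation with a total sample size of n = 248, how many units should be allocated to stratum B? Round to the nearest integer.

Neyman allocation: n_h = n · N_h S_h / Σ N_i S_i, with n = 248.
  stratum A: N_h·S_h = 2950·2.45 = 7227.50
  stratum B: N_h·S_h = 1100·1.10 = 1210.00
  stratum C: N_h·S_h = 200·0.75 = 150.00
  stratum D: N_h·S_h = 2200·2.40 = 5280.00
Σ N_h S_h = 13867.50
n for stratum B = 248·1210.00/13867.50 = 21.639 → 22

22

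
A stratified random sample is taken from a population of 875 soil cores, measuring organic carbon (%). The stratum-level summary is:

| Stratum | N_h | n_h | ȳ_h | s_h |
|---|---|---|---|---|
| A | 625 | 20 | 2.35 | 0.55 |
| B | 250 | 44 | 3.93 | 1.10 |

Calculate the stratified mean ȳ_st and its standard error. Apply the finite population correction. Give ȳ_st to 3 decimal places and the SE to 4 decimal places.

ȳ_st = Σ W_h ȳ_h = (625·2.35 + 250·3.93)/875 = 2.80143
V̂(ȳ_st) = Σ W_h² (1 − n_h/N_h) s_h²/n_h, with W_h = N_h/N and N = 875:
  stratum A: (625/875)²·(1 − 20/625)·0.55²/20 = 0.0074699
  stratum B: (250/875)²·(1 − 44/250)·1.10²/44 = 0.0018498
V̂(ȳ_st) = 0.00931969
SE(ȳ_st) = √0.00931969 = 0.0965386

ȳ_st ≈ 2.801, SE ≈ 0.0965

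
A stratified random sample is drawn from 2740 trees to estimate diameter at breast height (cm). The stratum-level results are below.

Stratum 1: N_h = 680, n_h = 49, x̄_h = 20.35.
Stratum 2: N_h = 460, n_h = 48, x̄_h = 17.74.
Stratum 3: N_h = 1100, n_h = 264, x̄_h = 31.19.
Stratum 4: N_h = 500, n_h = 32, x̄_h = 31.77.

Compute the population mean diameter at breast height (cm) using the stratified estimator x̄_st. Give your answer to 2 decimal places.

N = Σ N_h = 2740. Stratum weights W_h = N_h/N.
x̄_st = (680·20.35 + 460·17.74 + 1100·31.19 + 500·31.77) / 2740 = 26.3476

x̄_st ≈ 26.35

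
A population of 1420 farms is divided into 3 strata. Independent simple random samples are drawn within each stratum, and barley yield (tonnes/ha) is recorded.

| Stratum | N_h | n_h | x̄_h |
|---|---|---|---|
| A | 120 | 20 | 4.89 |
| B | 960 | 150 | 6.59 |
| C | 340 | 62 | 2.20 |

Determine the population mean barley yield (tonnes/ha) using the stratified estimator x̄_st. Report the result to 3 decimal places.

N = Σ N_h = 1420. Stratum weights W_h = N_h/N.
x̄_st = (120·4.89 + 960·6.59 + 340·2.20) / 1420 = 5.39521

x̄_st ≈ 5.395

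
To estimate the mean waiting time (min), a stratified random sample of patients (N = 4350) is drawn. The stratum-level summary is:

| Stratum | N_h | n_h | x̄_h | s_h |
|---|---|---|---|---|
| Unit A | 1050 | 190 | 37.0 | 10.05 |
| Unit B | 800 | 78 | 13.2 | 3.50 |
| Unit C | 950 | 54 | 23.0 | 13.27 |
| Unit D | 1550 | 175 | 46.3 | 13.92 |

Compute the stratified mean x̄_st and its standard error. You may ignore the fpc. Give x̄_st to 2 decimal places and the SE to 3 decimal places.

x̄_st = Σ W_h x̄_h = (1050·37.0 + 800·13.2 + 950·23.0 + 1550·46.3)/4350 = 32.87931
V̂(x̄_st) = Σ W_h² s_h²/n_h, with W_h = N_h/N and N = 4350:
  stratum Unit A: (1050/4350)²·10.05²/190 = 0.0309727
  stratum Unit B: (800/4350)²·3.50²/78 = 0.00531182
  stratum Unit C: (950/4350)²·13.27²/54 = 0.155531
  stratum Unit D: (1550/4350)²·13.92²/175 = 0.140581
V̂(x̄_st) = 0.332396
SE(x̄_st) = √0.332396 = 0.576538

x̄_st ≈ 32.88, SE ≈ 0.577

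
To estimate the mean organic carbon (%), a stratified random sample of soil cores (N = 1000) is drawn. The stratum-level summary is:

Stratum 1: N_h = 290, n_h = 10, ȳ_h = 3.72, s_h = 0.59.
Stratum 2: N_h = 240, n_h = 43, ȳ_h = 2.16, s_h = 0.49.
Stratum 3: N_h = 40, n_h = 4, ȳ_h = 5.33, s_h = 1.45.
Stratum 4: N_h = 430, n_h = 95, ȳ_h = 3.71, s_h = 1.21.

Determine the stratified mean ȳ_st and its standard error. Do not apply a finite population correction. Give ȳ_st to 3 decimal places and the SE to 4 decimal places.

ȳ_st ≈ 3.406, SE ≈ 0.0833

ȳ_st = Σ W_h ȳ_h = (290·3.72 + 240·2.16 + 40·5.33 + 430·3.71)/1000 = 3.40570
V̂(ȳ_st) = Σ W_h² s_h²/n_h, with W_h = N_h/N and N = 1000:
  stratum 1: (290/1000)²·0.59²/10 = 0.00292752
  stratum 2: (240/1000)²·0.49²/43 = 0.000321622
  stratum 3: (40/1000)²·1.45²/4 = 0.000841
  stratum 4: (430/1000)²·1.21²/95 = 0.0028496
V̂(ȳ_st) = 0.00693974
SE(ȳ_st) = √0.00693974 = 0.0833051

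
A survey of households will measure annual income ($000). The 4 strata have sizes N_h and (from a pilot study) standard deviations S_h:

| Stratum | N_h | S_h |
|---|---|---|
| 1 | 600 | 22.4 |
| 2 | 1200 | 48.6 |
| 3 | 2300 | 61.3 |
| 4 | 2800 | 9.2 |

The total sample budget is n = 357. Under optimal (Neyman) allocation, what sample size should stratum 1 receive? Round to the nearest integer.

Neyman allocation: n_h = n · N_h S_h / Σ N_i S_i, with n = 357.
  stratum 1: N_h·S_h = 600·22.4 = 13440.00
  stratum 2: N_h·S_h = 1200·48.6 = 58320.00
  stratum 3: N_h·S_h = 2300·61.3 = 140990.00
  stratum 4: N_h·S_h = 2800·9.2 = 25760.00
Σ N_h S_h = 238510.00
n for stratum 1 = 357·13440.00/238510.00 = 20.117 → 20

20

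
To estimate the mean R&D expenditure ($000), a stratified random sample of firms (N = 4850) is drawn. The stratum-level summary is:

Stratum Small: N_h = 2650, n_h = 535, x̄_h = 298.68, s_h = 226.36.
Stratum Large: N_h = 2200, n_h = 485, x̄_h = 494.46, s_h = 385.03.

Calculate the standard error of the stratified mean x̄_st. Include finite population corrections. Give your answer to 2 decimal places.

V̂(x̄_st) = Σ W_h² (1 − n_h/N_h) s_h²/n_h, with W_h = N_h/N and N = 4850:
  stratum Small: (2650/4850)²·(1 − 535/2650)·226.36²/535 = 22.8201
  stratum Large: (2200/4850)²·(1 − 485/2200)·385.03²/485 = 49.0287
V̂(x̄_st) = 71.8489
SE(x̄_st) = √71.8489 = 8.47637

SE(x̄_st) ≈ 8.48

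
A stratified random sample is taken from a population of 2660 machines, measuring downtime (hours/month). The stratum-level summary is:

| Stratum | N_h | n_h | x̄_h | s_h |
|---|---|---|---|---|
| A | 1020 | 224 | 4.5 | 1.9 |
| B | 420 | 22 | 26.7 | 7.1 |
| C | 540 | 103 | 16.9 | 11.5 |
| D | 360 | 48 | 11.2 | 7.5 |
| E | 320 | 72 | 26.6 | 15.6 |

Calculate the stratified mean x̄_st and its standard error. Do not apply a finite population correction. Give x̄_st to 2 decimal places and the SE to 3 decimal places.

x̄_st = Σ W_h x̄_h = (1020·4.5 + 420·26.7 + 540·16.9 + 360·11.2 + 320·26.6)/2660 = 14.08797
V̂(x̄_st) = Σ W_h² s_h²/n_h, with W_h = N_h/N and N = 2660:
  stratum A: (1020/2660)²·1.9²/224 = 0.00236972
  stratum B: (420/2660)²·7.1²/22 = 0.0571254
  stratum C: (540/2660)²·11.5²/103 = 0.0529155
  stratum D: (360/2660)²·7.5²/48 = 0.0214646
  stratum E: (320/2660)²·15.6²/72 = 0.0489163
V̂(x̄_st) = 0.182791
SE(x̄_st) = √0.182791 = 0.427541

x̄_st ≈ 14.09, SE ≈ 0.428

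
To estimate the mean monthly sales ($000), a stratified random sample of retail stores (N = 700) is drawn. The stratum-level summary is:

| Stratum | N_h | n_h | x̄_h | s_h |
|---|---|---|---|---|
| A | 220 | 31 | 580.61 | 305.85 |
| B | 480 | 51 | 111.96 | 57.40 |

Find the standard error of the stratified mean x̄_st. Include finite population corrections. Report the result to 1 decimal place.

SE(x̄_st) ≈ 16.8

V̂(x̄_st) = Σ W_h² (1 − n_h/N_h) s_h²/n_h, with W_h = N_h/N and N = 700:
  stratum A: (220/700)²·(1 − 31/220)·305.85²/31 = 256.061
  stratum B: (480/700)²·(1 − 51/480)·57.40²/51 = 27.1491
V̂(x̄_st) = 283.21
SE(x̄_st) = √283.21 = 16.8289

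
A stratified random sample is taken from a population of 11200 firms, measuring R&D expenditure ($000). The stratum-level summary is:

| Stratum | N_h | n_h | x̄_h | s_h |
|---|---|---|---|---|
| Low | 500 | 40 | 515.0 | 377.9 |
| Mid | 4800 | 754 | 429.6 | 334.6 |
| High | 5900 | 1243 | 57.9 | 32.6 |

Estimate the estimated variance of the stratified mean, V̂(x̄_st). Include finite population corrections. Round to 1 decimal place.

V̂(x̄_st) ≈ 29.7

V̂(x̄_st) = Σ W_h² (1 − n_h/N_h) s_h²/n_h, with W_h = N_h/N and N = 11200:
  stratum Low: (500/11200)²·(1 − 40/500)·377.9²/40 = 6.54614
  stratum Mid: (4800/11200)²·(1 − 754/4800)·334.6²/754 = 22.9886
  stratum High: (5900/11200)²·(1 − 1243/5900)·32.6²/1243 = 0.187278
V̂(x̄_st) = 29.722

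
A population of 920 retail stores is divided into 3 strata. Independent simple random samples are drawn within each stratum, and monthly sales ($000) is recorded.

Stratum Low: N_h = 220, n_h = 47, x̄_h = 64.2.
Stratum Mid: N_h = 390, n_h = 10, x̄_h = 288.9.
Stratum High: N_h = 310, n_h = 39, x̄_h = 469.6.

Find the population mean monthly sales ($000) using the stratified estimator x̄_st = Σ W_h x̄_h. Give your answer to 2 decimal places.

N = Σ N_h = 920. Stratum weights W_h = N_h/N.
x̄_st = (220·64.2 + 390·288.9 + 310·469.6) / 920 = 296.0554

x̄_st ≈ 296.06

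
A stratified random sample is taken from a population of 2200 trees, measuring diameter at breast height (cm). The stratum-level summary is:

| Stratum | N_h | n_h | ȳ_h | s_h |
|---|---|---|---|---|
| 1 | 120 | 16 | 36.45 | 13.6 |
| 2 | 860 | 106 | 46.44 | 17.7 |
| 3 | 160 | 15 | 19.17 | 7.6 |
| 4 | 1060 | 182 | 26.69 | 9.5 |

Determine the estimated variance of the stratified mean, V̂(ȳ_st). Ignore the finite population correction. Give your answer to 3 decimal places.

V̂(ȳ_st) = Σ W_h² s_h²/n_h, with W_h = N_h/N and N = 2200:
  stratum 1: (120/2200)²·13.6²/16 = 0.0343934
  stratum 2: (860/2200)²·17.7²/106 = 0.45164
  stratum 3: (160/2200)²·7.6²/15 = 0.0203672
  stratum 4: (1060/2200)²·9.5²/182 = 0.115118
V̂(ȳ_st) = 0.621518

V̂(ȳ_st) ≈ 0.622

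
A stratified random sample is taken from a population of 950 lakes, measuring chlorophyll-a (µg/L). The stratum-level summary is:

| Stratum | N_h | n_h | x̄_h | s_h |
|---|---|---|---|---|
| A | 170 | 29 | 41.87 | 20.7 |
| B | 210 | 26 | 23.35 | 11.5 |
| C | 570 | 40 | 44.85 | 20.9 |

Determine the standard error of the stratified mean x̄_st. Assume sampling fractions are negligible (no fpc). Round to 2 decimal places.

SE(x̄_st) ≈ 2.16

V̂(x̄_st) = Σ W_h² s_h²/n_h, with W_h = N_h/N and N = 950:
  stratum A: (170/950)²·20.7²/29 = 0.473144
  stratum B: (210/950)²·11.5²/26 = 0.24855
  stratum C: (570/950)²·20.9²/40 = 3.93129
V̂(x̄_st) = 4.65298
SE(x̄_st) = √4.65298 = 2.15708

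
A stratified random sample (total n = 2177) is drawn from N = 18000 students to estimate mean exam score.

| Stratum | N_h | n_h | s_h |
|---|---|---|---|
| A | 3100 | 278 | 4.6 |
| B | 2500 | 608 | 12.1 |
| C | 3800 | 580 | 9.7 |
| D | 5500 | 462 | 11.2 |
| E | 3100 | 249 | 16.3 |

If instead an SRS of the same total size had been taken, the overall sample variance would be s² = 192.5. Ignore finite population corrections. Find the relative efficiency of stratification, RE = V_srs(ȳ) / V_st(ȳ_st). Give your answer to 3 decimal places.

RE ≈ 1.243

V̂(ȳ_st) = Σ W_h² s_h²/n_h, with W_h = N_h/N and N = 18000:
  stratum A: (3100/18000)²·4.6²/278 = 0.00225761
  stratum B: (2500/18000)²·12.1²/608 = 0.00464518
  stratum C: (3800/18000)²·9.7²/580 = 0.00722999
  stratum D: (5500/18000)²·11.2²/462 = 0.0253498
  stratum E: (3100/18000)²·16.3²/249 = 0.0316486
V_st = 0.0711312
V_srs = s²/n = 192.5/2177 = 0.0884244
Relative efficiency = V_srs / V_st = 0.0884244/0.0711312 = 1.2431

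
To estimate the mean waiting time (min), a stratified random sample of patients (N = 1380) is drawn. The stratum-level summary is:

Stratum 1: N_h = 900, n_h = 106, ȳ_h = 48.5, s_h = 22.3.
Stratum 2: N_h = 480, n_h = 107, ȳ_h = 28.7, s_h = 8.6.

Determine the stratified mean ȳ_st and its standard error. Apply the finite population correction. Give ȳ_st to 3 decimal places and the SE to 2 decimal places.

ȳ_st ≈ 41.613, SE ≈ 1.35

ȳ_st = Σ W_h ȳ_h = (900·48.5 + 480·28.7)/1380 = 41.61304
V̂(ȳ_st) = Σ W_h² (1 − n_h/N_h) s_h²/n_h, with W_h = N_h/N and N = 1380:
  stratum 1: (900/1380)²·(1 − 106/900)·22.3²/106 = 1.76039
  stratum 2: (480/1380)²·(1 − 107/480)·8.6²/107 = 0.0649838
V̂(ȳ_st) = 1.82537
SE(ȳ_st) = √1.82537 = 1.35106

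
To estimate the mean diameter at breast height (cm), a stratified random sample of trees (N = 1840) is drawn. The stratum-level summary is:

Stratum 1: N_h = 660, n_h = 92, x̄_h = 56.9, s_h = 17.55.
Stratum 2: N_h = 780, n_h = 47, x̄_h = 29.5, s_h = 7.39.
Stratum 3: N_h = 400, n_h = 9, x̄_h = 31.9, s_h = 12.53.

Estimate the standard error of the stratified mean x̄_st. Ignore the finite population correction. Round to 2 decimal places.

SE(x̄_st) ≈ 1.21

V̂(x̄_st) = Σ W_h² s_h²/n_h, with W_h = N_h/N and N = 1840:
  stratum 1: (660/1840)²·17.55²/92 = 0.430743
  stratum 2: (780/1840)²·7.39²/47 = 0.208807
  stratum 3: (400/1840)²·12.53²/9 = 0.824411
V̂(x̄_st) = 1.46396
SE(x̄_st) = √1.46396 = 1.20994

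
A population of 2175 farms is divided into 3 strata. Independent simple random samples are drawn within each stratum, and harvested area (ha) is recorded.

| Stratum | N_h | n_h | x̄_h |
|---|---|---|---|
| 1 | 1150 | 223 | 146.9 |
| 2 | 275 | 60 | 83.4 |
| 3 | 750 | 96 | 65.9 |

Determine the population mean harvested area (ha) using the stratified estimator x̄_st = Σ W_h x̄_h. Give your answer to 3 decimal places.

x̄_st ≈ 110.940

N = Σ N_h = 2175. Stratum weights W_h = N_h/N.
x̄_st = (1150·146.9 + 275·83.4 + 750·65.9) / 2175 = 110.94023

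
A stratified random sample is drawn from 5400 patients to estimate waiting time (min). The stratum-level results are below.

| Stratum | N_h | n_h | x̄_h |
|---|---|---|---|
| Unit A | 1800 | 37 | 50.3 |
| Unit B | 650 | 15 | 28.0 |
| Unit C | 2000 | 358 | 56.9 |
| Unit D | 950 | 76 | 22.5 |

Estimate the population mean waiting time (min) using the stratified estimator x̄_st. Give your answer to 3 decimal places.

N = Σ N_h = 5400. Stratum weights W_h = N_h/N.
x̄_st = (1800·50.3 + 650·28.0 + 2000·56.9 + 950·22.5) / 5400 = 45.16944

x̄_st ≈ 45.169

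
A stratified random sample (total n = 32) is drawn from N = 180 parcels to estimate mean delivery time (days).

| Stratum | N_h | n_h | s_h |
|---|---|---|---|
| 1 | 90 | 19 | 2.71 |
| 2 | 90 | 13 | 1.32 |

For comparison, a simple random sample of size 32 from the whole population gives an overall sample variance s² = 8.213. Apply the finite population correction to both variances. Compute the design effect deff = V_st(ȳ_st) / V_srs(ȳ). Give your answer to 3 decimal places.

V̂(ȳ_st) = Σ W_h² (1 − n_h/N_h) s_h²/n_h, with W_h = N_h/N and N = 180:
  stratum 1: (90/180)²·(1 − 19/90)·2.71²/19 = 0.0762326
  stratum 2: (90/180)²·(1 − 13/90)·1.32²/13 = 0.0286677
V_st = 0.1049
V_srs = (1 − 32/180)·8.213/32 = 0.211028
deff = V_st / V_srs = 0.1049/0.211028 = 0.4971

deff ≈ 0.497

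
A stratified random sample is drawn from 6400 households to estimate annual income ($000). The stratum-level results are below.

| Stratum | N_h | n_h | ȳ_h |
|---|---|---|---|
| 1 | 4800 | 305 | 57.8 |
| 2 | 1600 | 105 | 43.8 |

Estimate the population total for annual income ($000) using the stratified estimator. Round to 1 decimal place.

τ̂_st ≈ 347520.0

τ̂_st = Σ N_h ȳ_h = 4800·57.8 + 1600·43.8 = 347520.0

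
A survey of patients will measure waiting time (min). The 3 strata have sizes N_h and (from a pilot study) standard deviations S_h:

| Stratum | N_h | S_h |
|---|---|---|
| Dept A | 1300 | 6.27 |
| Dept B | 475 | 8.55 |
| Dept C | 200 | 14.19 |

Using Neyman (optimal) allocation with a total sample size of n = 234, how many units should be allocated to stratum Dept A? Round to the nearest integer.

Neyman allocation: n_h = n · N_h S_h / Σ N_i S_i, with n = 234.
  stratum Dept A: N_h·S_h = 1300·6.27 = 8151.00
  stratum Dept B: N_h·S_h = 475·8.55 = 4061.25
  stratum Dept C: N_h·S_h = 200·14.19 = 2838.00
Σ N_h S_h = 15050.25
n for stratum Dept A = 234·8151.00/15050.25 = 126.731 → 127

127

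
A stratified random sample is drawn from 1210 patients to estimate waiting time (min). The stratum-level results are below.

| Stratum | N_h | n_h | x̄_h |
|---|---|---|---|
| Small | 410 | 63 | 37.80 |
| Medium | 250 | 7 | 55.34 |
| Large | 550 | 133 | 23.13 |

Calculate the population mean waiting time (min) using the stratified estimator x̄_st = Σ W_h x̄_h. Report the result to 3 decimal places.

x̄_st ≈ 34.756

N = Σ N_h = 1210. Stratum weights W_h = N_h/N.
x̄_st = (410·37.80 + 250·55.34 + 550·23.13) / 1210 = 34.75579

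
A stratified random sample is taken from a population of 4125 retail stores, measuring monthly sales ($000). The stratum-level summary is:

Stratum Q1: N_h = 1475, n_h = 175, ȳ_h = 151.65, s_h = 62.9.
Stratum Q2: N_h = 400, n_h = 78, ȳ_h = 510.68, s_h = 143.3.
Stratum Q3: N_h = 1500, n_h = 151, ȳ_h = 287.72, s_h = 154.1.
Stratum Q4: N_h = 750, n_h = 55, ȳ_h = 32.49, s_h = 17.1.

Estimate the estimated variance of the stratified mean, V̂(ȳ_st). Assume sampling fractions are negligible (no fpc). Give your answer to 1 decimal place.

V̂(ȳ_st) ≈ 26.3

V̂(ȳ_st) = Σ W_h² s_h²/n_h, with W_h = N_h/N and N = 4125:
  stratum Q1: (1475/4125)²·62.9²/175 = 2.89068
  stratum Q2: (400/4125)²·143.3²/78 = 2.47554
  stratum Q3: (1500/4125)²·154.1²/151 = 20.7952
  stratum Q4: (750/4125)²·17.1²/55 = 0.175754
V̂(ȳ_st) = 26.3372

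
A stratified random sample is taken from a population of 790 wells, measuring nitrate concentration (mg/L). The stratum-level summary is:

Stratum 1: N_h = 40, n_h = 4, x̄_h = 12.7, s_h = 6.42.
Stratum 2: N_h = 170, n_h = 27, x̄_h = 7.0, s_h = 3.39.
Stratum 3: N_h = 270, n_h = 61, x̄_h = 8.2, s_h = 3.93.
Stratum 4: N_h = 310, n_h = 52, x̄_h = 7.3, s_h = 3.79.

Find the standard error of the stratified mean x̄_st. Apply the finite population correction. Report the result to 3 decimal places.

V̂(x̄_st) = Σ W_h² (1 − n_h/N_h) s_h²/n_h, with W_h = N_h/N and N = 790:
  stratum 1: (40/790)²·(1 − 4/40)·6.42²/4 = 0.0237749
  stratum 2: (170/790)²·(1 − 27/170)·3.39²/27 = 0.0165793
  stratum 3: (270/790)²·(1 − 61/270)·3.93²/61 = 0.0228934
  stratum 4: (310/790)²·(1 − 52/310)·3.79²/52 = 0.0353999
V̂(x̄_st) = 0.0986476
SE(x̄_st) = √0.0986476 = 0.314082

SE(x̄_st) ≈ 0.314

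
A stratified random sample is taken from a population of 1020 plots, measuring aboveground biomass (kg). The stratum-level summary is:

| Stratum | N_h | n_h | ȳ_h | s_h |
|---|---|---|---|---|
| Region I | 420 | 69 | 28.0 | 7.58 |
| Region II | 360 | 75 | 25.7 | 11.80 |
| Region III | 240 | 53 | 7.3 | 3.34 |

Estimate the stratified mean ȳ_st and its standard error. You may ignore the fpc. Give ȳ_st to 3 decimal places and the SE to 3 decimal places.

ȳ_st = Σ W_h ȳ_h = (420·28.0 + 360·25.7 + 240·7.3)/1020 = 22.31765
V̂(ȳ_st) = Σ W_h² s_h²/n_h, with W_h = N_h/N and N = 1020:
  stratum Region I: (420/1020)²·7.58²/69 = 0.141185
  stratum Region II: (360/1020)²·11.80²/75 = 0.231264
  stratum Region III: (240/1020)²·3.34²/53 = 0.011653
V̂(ȳ_st) = 0.384101
SE(ȳ_st) = √0.384101 = 0.619759

ȳ_st ≈ 22.318, SE ≈ 0.620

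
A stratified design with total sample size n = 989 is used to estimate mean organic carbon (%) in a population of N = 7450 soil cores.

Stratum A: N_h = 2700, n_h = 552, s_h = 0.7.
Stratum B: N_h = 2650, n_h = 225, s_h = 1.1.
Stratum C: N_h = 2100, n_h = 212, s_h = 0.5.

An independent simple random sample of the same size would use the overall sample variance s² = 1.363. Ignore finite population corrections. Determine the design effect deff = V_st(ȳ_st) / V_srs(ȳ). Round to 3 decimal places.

V̂(ȳ_st) = Σ W_h² s_h²/n_h, with W_h = N_h/N and N = 7450:
  stratum A: (2700/7450)²·0.7²/552 = 0.000116593
  stratum B: (2650/7450)²·1.1²/225 = 0.000680428
  stratum C: (2100/7450)²·0.5²/212 = 9.3698e-05
V_st = 0.000890719
V_srs = s²/n = 1.363/989 = 0.00137816
deff = V_st / V_srs = 0.000890719/0.00137816 = 0.6463

deff ≈ 0.646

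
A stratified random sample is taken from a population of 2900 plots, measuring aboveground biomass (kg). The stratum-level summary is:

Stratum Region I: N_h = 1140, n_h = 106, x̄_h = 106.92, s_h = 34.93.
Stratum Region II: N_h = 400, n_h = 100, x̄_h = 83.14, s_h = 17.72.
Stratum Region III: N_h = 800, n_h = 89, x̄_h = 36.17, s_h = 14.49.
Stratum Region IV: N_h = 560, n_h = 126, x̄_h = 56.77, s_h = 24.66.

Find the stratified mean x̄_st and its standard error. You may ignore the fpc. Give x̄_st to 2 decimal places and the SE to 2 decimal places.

x̄_st = Σ W_h x̄_h = (1140·106.92 + 400·83.14 + 800·36.17 + 560·56.77)/2900 = 74.43862
V̂(x̄_st) = Σ W_h² s_h²/n_h, with W_h = N_h/N and N = 2900:
  stratum Region I: (1140/2900)²·34.93²/106 = 1.77871
  stratum Region II: (400/2900)²·17.72²/100 = 0.0597381
  stratum Region III: (800/2900)²·14.49²/89 = 0.179527
  stratum Region IV: (560/2900)²·24.66²/126 = 0.179968
V̂(x̄_st) = 2.19794
SE(x̄_st) = √2.19794 = 1.48255

x̄_st ≈ 74.44, SE ≈ 1.48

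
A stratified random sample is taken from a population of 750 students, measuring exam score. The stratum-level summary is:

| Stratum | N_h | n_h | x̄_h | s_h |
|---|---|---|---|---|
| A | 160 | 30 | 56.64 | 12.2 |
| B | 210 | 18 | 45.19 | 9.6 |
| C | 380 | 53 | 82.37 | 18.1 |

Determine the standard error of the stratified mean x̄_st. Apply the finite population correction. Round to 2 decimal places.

SE(x̄_st) ≈ 1.38

V̂(x̄_st) = Σ W_h² (1 − n_h/N_h) s_h²/n_h, with W_h = N_h/N and N = 750:
  stratum A: (160/750)²·(1 − 30/160)·12.2²/30 = 0.183459
  stratum B: (210/750)²·(1 − 18/210)·9.6²/18 = 0.367002
  stratum C: (380/750)²·(1 − 53/380)·18.1²/53 = 1.36549
V̂(x̄_st) = 1.91596
SE(x̄_st) = √1.91596 = 1.38418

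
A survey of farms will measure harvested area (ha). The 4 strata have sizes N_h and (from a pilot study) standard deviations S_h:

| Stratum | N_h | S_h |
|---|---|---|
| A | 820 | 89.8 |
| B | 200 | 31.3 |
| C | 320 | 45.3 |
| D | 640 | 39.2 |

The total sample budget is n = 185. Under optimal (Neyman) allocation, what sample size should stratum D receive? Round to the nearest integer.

39

Neyman allocation: n_h = n · N_h S_h / Σ N_i S_i, with n = 185.
  stratum A: N_h·S_h = 820·89.8 = 73636.00
  stratum B: N_h·S_h = 200·31.3 = 6260.00
  stratum C: N_h·S_h = 320·45.3 = 14496.00
  stratum D: N_h·S_h = 640·39.2 = 25088.00
Σ N_h S_h = 119480.00
n for stratum D = 185·25088.00/119480.00 = 38.846 → 39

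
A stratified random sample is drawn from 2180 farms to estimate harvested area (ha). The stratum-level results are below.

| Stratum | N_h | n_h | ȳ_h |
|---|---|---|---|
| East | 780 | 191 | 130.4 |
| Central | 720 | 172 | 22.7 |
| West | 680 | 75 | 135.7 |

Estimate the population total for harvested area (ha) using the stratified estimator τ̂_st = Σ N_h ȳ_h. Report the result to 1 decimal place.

τ̂_st ≈ 210332.0

τ̂_st = Σ N_h ȳ_h = 780·130.4 + 720·22.7 + 680·135.7 = 210332.0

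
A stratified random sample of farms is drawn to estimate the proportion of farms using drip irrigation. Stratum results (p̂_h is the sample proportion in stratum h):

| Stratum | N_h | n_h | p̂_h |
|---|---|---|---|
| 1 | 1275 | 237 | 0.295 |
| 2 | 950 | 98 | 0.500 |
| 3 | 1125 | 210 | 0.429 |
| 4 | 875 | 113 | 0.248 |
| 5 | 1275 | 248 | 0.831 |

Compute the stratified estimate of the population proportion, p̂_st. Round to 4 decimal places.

N = 5500; stratum weights W_h = N_h/N.
p̂_st = Σ W_h p̂_h = (1275·0.295 + 950·0.500 + 1125·0.429 + 875·0.248 + 1275·0.831)/5500 = 0.47460

p̂_st ≈ 0.4746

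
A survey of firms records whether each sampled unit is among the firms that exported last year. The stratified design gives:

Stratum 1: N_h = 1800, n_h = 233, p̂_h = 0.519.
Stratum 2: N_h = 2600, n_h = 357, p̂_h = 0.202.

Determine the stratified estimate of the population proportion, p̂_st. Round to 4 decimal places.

N = 4400; stratum weights W_h = N_h/N.
p̂_st = Σ W_h p̂_h = (1800·0.519 + 2600·0.202)/4400 = 0.33168

p̂_st ≈ 0.3317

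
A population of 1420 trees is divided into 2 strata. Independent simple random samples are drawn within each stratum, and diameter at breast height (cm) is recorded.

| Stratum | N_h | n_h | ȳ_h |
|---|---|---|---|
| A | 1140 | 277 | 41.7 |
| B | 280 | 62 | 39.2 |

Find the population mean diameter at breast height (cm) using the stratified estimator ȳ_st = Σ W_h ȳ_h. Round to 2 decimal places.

ȳ_st ≈ 41.21

N = Σ N_h = 1420. Stratum weights W_h = N_h/N.
ȳ_st = (1140·41.7 + 280·39.2) / 1420 = 41.2070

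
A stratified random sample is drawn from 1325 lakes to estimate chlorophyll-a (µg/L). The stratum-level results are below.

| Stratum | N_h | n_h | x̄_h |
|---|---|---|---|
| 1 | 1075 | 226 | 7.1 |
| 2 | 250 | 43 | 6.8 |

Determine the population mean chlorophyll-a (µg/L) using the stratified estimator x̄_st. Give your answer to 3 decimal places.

N = Σ N_h = 1325. Stratum weights W_h = N_h/N.
x̄_st = (1075·7.1 + 250·6.8) / 1325 = 7.04340

x̄_st ≈ 7.043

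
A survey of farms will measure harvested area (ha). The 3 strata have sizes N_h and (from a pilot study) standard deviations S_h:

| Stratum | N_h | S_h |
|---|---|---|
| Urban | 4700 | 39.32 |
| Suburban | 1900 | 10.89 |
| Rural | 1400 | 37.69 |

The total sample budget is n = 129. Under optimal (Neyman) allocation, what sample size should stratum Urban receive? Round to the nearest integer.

Neyman allocation: n_h = n · N_h S_h / Σ N_i S_i, with n = 129.
  stratum Urban: N_h·S_h = 4700·39.32 = 184804.00
  stratum Suburban: N_h·S_h = 1900·10.89 = 20691.00
  stratum Rural: N_h·S_h = 1400·37.69 = 52766.00
Σ N_h S_h = 258261.00
n for stratum Urban = 129·184804.00/258261.00 = 92.309 → 92

92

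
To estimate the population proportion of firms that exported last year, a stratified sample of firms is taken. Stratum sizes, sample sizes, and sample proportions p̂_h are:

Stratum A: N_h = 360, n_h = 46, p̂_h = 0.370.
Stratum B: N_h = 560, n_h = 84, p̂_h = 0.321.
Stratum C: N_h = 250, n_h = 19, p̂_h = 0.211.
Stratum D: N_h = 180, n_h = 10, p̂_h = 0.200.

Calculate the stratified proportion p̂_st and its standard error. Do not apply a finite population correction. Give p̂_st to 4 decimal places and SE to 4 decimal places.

N = 1350; stratum weights W_h = N_h/N.
p̂_st = Σ W_h p̂_h = (360·0.370 + 560·0.321 + 250·0.211 + 180·0.200)/1350 = 0.29756
V̂(p̂_st) = Σ W_h² p̂_h(1−p̂_h)/(n_h−1):
  stratum A: (360/1350)²·0.370·0.630/45 = 0.000368356
  stratum B: (560/1350)²·0.321·0.679/83 = 0.000451861
  stratum C: (250/1350)²·0.211·0.789/18 = 0.000317175
  stratum D: (180/1350)²·0.200·0.800/9 = 0.000316049
V̂(p̂_st) = 0.00145344; SE = √V̂ = 0.038124

p̂_st ≈ 0.2976, SE ≈ 0.0381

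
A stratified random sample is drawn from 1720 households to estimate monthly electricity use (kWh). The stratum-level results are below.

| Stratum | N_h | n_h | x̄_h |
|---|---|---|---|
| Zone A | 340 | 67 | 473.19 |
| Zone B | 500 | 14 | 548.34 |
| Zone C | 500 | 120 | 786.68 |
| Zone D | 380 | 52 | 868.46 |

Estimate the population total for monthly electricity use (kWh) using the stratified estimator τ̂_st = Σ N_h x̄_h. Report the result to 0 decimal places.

τ̂_st = Σ N_h x̄_h = 340·473.19 + 500·548.34 + 500·786.68 + 380·868.46 = 1158409

τ̂_st ≈ 1158409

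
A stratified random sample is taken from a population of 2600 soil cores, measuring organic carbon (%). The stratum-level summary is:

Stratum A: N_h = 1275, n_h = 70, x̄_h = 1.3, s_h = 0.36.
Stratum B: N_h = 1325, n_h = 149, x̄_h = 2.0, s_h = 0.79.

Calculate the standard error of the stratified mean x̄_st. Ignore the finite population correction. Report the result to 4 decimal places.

SE(x̄_st) ≈ 0.0392

V̂(x̄_st) = Σ W_h² s_h²/n_h, with W_h = N_h/N and N = 2600:
  stratum A: (1275/2600)²·0.36²/70 = 0.000445226
  stratum B: (1325/2600)²·0.79²/149 = 0.00108781
V̂(x̄_st) = 0.00153304
SE(x̄_st) = √0.00153304 = 0.039154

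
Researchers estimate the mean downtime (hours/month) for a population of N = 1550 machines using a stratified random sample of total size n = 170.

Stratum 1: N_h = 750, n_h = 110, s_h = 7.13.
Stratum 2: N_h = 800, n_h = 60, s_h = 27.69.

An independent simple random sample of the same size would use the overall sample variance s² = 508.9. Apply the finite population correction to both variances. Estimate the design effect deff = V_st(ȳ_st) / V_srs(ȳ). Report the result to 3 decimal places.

V̂(ȳ_st) = Σ W_h² (1 − n_h/N_h) s_h²/n_h, with W_h = N_h/N and N = 1550:
  stratum 1: (750/1550)²·(1 − 110/750)·7.13²/110 = 0.0923345
  stratum 2: (800/1550)²·(1 − 60/800)·27.69²/60 = 3.14886
V_st = 3.24119
V_srs = (1 − 170/1550)·508.9/170 = 2.66521
deff = V_st / V_srs = 3.24119/2.66521 = 1.2161

deff ≈ 1.216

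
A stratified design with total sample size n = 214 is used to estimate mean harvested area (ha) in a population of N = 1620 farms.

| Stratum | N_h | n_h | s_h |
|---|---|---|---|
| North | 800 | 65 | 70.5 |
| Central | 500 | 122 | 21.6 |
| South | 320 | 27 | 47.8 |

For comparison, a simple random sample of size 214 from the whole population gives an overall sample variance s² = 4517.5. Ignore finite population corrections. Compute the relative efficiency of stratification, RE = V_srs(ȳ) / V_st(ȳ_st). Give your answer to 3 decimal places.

RE ≈ 0.946

V̂(ȳ_st) = Σ W_h² s_h²/n_h, with W_h = N_h/N and N = 1620:
  stratum North: (800/1620)²·70.5²/65 = 18.6473
  stratum Central: (500/1620)²·21.6²/122 = 0.364299
  stratum South: (320/1620)²·47.8²/27 = 3.30189
V_st = 22.3134
V_srs = s²/n = 4517.5/214 = 21.1098
Relative efficiency = V_srs / V_st = 21.1098/22.3134 = 0.9461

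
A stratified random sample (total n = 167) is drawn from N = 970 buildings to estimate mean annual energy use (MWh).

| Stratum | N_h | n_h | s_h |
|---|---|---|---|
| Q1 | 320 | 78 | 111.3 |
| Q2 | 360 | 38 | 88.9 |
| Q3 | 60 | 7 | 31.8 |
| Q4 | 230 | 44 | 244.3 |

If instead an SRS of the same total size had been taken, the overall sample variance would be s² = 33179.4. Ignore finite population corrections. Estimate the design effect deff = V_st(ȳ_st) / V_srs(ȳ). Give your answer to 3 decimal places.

V̂(ȳ_st) = Σ W_h² s_h²/n_h, with W_h = N_h/N and N = 970:
  stratum Q1: (320/970)²·111.3²/78 = 17.2843
  stratum Q2: (360/970)²·88.9²/38 = 28.6472
  stratum Q3: (60/970)²·31.8²/7 = 0.552733
  stratum Q4: (230/970)²·244.3²/44 = 76.2617
V_st = 122.746
V_srs = s²/n = 33179.4/167 = 198.679
deff = V_st / V_srs = 122.746/198.679 = 0.6178

deff ≈ 0.618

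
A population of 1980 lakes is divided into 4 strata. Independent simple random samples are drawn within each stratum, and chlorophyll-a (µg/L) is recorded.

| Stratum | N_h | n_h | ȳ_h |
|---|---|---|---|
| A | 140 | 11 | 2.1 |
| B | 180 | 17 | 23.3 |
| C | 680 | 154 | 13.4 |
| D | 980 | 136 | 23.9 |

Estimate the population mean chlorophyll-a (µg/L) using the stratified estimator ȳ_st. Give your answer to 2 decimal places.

ȳ_st ≈ 18.70

N = Σ N_h = 1980. Stratum weights W_h = N_h/N.
ȳ_st = (140·2.1 + 180·23.3 + 680·13.4 + 980·23.9) / 1980 = 18.6980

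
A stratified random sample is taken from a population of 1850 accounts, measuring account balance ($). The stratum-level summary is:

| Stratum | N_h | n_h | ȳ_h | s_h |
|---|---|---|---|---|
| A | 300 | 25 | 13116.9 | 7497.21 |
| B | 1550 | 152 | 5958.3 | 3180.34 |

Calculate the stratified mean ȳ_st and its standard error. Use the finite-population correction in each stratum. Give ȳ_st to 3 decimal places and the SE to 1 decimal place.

ȳ_st ≈ 7119.154, SE ≈ 310.4

ȳ_st = Σ W_h ȳ_h = (300·13116.9 + 1550·5958.3)/1850 = 7119.15405
V̂(ȳ_st) = Σ W_h² (1 − n_h/N_h) s_h²/n_h, with W_h = N_h/N and N = 1850:
  stratum A: (300/1850)²·(1 − 25/300)·7497.21²/25 = 54196.3
  stratum B: (1550/1850)²·(1 − 152/1550)·3180.34²/152 = 42130.7
V̂(ȳ_st) = 96327
SE(ȳ_st) = √96327 = 310.366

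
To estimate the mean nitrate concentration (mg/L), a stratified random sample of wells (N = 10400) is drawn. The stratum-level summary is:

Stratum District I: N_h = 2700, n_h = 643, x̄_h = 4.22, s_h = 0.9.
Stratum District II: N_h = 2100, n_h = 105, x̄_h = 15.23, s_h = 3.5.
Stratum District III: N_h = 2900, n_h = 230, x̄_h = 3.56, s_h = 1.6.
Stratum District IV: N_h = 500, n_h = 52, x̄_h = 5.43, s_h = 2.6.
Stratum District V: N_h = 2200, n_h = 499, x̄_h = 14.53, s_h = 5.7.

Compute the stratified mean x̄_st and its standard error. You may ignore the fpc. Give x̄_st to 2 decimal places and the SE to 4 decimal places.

x̄_st ≈ 8.50, SE ≈ 0.0945

x̄_st = Σ W_h x̄_h = (2700·4.22 + 2100·15.23 + 2900·3.56 + 500·5.43 + 2200·14.53)/10400 = 8.49827
V̂(x̄_st) = Σ W_h² s_h²/n_h, with W_h = N_h/N and N = 10400:
  stratum District I: (2700/10400)²·0.9²/643 = 8.49053e-05
  stratum District II: (2100/10400)²·3.5²/105 = 0.00475684
  stratum District III: (2900/10400)²·1.6²/230 = 0.000865449
  stratum District IV: (500/10400)²·2.6²/52 = 0.000300481
  stratum District V: (2200/10400)²·5.7²/499 = 0.00291359
V̂(x̄_st) = 0.00892126
SE(x̄_st) = √0.00892126 = 0.0944524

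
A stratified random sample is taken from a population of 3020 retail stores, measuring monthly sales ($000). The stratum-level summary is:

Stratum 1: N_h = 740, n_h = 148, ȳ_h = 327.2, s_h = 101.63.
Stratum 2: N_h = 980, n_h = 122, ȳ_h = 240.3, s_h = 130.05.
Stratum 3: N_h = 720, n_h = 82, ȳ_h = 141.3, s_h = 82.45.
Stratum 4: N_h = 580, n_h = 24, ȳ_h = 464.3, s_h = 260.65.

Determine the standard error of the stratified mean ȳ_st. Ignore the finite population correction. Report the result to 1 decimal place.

V̂(ȳ_st) = Σ W_h² s_h²/n_h, with W_h = N_h/N and N = 3020:
  stratum 1: (740/3020)²·101.63²/148 = 4.19017
  stratum 2: (980/3020)²·130.05²/122 = 14.5982
  stratum 3: (720/3020)²·82.45²/82 = 4.71214
  stratum 4: (580/3020)²·260.65²/24 = 104.411
V̂(ȳ_st) = 127.912
SE(ȳ_st) = √127.912 = 11.3098

SE(ȳ_st) ≈ 11.3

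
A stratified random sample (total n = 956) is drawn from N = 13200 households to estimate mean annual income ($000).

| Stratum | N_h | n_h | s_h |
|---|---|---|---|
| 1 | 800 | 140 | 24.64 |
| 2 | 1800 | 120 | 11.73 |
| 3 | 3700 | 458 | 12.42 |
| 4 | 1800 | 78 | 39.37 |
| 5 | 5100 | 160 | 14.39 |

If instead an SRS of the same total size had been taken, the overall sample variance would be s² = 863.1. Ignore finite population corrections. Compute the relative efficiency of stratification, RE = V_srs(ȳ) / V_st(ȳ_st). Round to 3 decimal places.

V̂(ȳ_st) = Σ W_h² s_h²/n_h, with W_h = N_h/N and N = 13200:
  stratum 1: (800/13200)²·24.64²/140 = 0.0159289
  stratum 2: (1800/13200)²·11.73²/120 = 0.0213212
  stratum 3: (3700/13200)²·12.42²/458 = 0.0264626
  stratum 4: (1800/13200)²·39.37²/78 = 0.369516
  stratum 5: (5100/13200)²·14.39²/160 = 0.193194
V_st = 0.626423
V_srs = s²/n = 863.1/956 = 0.902824
Relative efficiency = V_srs / V_st = 0.902824/0.626423 = 1.4412

RE ≈ 1.441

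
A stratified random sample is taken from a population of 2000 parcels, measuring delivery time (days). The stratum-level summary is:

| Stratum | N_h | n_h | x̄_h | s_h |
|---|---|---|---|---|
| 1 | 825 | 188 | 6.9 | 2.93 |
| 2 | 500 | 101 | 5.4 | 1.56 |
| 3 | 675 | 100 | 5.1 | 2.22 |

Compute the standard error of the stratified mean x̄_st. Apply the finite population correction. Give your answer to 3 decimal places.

SE(x̄_st) ≈ 0.109

V̂(x̄_st) = Σ W_h² (1 − n_h/N_h) s_h²/n_h, with W_h = N_h/N and N = 2000:
  stratum 1: (825/2000)²·(1 − 188/825)·2.93²/188 = 0.00599944
  stratum 2: (500/2000)²·(1 − 101/500)·1.56²/101 = 0.00120174
  stratum 3: (675/2000)²·(1 − 100/675)·2.22²/100 = 0.00478209
V̂(x̄_st) = 0.0119833
SE(x̄_st) = √0.0119833 = 0.109468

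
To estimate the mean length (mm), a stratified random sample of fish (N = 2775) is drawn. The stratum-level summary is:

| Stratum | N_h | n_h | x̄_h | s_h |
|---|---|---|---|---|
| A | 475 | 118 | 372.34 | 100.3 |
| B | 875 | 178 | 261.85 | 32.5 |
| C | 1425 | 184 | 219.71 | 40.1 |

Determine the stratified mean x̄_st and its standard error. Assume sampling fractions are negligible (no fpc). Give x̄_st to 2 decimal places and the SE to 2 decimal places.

x̄_st = Σ W_h x̄_h = (475·372.34 + 875·261.85 + 1425·219.71)/2775 = 259.12324
V̂(x̄_st) = Σ W_h² s_h²/n_h, with W_h = N_h/N and N = 2775:
  stratum A: (475/2775)²·100.3²/118 = 2.49793
  stratum B: (875/2775)²·32.5²/178 = 0.589979
  stratum C: (1425/2775)²·40.1²/184 = 2.30449
V̂(x̄_st) = 5.3924
SE(x̄_st) = √5.3924 = 2.32215

x̄_st ≈ 259.12, SE ≈ 2.32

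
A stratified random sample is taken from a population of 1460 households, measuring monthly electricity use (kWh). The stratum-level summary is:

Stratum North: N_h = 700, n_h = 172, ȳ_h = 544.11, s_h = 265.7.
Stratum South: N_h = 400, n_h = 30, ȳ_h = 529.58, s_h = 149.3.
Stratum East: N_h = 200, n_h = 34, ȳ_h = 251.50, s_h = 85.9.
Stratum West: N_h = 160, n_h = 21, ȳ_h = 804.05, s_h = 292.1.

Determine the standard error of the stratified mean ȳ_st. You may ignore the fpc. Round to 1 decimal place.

SE(ȳ_st) ≈ 14.2

V̂(ȳ_st) = Σ W_h² s_h²/n_h, with W_h = N_h/N and N = 1460:
  stratum North: (700/1460)²·265.7²/172 = 94.3507
  stratum South: (400/1460)²·149.3²/30 = 55.7715
  stratum East: (200/1460)²·85.9²/34 = 4.07251
  stratum West: (160/1460)²·292.1²/21 = 48.7953
V̂(ȳ_st) = 202.99
SE(ȳ_st) = √202.99 = 14.2475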